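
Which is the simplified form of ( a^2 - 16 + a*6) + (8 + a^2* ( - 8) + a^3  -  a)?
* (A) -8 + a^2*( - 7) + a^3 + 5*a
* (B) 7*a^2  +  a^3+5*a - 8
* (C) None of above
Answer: A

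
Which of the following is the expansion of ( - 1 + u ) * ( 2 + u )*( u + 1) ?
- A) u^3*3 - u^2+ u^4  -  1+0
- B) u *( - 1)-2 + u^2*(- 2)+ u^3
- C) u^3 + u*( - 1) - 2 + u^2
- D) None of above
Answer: D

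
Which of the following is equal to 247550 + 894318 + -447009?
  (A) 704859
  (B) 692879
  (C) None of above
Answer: C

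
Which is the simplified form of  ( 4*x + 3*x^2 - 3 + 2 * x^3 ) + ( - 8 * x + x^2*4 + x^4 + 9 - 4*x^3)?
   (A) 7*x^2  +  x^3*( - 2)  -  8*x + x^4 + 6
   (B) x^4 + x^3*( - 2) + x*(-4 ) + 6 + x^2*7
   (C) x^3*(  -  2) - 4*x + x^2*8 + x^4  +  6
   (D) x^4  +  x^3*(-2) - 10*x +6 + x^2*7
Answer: B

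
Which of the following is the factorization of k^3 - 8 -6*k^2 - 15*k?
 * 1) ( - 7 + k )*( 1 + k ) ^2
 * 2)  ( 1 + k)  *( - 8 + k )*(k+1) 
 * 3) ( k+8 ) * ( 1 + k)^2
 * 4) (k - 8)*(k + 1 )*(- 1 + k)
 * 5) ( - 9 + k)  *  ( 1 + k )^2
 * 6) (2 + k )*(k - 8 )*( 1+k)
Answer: 2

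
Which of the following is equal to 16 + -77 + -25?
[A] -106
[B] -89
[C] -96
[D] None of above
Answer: D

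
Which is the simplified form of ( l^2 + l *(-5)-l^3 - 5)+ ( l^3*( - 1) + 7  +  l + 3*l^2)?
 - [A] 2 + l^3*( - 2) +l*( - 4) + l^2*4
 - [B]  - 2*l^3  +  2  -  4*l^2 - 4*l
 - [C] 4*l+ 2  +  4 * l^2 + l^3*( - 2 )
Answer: A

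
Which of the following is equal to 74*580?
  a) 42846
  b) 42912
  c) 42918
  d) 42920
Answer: d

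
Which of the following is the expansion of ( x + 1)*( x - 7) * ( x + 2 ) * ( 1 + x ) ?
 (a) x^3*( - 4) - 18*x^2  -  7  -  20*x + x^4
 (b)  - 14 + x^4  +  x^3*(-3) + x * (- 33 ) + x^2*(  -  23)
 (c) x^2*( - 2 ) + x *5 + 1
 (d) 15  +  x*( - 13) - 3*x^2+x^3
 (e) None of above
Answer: b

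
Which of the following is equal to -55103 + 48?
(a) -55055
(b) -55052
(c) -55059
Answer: a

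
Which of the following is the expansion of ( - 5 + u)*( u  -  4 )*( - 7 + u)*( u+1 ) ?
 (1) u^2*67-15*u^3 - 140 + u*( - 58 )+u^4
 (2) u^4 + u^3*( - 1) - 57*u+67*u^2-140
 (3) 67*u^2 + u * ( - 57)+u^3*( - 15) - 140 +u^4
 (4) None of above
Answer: 3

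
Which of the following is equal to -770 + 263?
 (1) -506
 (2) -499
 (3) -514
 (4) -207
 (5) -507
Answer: 5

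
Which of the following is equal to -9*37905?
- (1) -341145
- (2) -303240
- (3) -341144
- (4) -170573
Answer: 1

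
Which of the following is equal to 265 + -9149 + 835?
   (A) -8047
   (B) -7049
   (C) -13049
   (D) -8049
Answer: D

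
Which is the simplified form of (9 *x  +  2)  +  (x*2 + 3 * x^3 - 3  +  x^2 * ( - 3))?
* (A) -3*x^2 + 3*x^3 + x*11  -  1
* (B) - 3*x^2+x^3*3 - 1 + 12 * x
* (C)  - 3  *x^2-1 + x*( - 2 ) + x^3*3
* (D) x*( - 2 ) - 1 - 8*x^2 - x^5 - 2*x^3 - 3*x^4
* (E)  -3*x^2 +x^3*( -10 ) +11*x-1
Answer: A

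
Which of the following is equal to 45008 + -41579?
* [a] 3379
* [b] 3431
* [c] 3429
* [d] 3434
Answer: c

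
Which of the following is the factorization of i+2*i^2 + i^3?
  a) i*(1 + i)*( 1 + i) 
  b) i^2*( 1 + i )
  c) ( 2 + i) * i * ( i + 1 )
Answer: a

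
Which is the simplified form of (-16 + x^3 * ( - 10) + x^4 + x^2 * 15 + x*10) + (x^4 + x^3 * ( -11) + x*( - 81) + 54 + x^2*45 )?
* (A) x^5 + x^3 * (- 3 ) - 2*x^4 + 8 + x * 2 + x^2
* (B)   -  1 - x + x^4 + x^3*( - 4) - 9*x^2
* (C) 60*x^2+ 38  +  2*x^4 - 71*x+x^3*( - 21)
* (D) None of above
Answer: C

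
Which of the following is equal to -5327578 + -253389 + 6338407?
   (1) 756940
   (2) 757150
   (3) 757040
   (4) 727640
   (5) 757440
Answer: 5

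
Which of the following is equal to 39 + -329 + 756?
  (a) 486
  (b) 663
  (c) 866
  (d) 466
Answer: d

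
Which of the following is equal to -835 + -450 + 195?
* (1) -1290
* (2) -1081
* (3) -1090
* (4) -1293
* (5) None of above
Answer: 3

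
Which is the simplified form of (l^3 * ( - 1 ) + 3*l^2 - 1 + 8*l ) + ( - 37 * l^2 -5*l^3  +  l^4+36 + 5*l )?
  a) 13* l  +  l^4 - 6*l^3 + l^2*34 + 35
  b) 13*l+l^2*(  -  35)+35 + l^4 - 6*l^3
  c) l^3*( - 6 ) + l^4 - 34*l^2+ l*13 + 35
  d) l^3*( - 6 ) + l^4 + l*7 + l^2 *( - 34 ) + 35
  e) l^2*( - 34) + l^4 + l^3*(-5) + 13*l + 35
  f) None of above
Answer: c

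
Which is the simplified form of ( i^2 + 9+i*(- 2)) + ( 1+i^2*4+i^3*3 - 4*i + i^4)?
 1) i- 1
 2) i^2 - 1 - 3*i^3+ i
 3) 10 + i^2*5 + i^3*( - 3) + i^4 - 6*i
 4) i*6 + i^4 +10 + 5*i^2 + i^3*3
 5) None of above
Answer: 5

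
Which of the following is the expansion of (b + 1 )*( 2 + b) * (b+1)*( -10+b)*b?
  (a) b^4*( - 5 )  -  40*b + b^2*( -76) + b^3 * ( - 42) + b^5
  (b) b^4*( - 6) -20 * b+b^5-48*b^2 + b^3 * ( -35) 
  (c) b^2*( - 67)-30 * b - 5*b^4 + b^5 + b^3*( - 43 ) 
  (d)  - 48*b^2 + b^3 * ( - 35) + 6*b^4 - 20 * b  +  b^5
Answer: b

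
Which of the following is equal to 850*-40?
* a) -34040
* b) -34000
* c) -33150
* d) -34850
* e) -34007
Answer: b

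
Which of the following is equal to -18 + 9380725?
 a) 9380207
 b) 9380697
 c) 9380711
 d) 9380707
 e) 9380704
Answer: d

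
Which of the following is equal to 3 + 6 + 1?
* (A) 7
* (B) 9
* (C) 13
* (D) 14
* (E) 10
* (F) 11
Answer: E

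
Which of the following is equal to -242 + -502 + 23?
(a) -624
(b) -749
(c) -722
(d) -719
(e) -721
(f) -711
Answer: e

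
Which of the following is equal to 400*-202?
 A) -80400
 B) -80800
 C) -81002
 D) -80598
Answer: B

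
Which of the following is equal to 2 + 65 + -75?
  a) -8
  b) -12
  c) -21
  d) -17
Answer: a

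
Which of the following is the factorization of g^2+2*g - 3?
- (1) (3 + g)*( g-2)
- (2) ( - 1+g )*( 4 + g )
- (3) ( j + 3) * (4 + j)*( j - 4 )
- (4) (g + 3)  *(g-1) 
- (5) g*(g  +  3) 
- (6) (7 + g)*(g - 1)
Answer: 4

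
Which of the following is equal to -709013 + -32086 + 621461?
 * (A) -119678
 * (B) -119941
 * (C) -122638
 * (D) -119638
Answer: D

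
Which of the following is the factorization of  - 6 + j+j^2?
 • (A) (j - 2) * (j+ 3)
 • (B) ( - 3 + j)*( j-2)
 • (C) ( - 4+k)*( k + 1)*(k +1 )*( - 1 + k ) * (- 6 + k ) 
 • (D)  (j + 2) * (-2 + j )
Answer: A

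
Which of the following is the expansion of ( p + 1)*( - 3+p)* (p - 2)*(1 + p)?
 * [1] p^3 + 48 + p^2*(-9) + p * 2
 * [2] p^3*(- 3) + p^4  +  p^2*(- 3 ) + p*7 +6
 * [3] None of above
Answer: 2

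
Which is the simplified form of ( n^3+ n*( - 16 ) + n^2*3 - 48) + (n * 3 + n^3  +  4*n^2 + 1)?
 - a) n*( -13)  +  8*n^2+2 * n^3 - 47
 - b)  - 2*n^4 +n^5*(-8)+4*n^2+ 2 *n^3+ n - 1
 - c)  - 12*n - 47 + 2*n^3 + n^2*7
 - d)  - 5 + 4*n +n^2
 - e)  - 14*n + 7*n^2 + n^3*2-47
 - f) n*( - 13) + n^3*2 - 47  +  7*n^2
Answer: f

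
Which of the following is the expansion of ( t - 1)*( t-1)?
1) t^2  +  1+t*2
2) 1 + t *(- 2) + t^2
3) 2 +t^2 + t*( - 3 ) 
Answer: 2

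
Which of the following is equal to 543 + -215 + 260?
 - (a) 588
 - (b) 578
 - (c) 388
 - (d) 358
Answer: a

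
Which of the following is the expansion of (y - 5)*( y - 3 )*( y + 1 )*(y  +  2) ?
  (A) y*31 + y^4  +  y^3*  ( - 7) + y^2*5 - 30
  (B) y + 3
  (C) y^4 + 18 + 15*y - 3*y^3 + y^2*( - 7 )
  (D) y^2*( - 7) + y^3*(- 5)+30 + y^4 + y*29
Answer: D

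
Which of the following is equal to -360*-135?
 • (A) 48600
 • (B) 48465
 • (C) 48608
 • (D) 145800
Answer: A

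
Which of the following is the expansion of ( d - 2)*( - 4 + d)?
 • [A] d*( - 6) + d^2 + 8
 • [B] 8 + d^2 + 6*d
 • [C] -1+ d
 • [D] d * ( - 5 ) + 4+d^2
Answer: A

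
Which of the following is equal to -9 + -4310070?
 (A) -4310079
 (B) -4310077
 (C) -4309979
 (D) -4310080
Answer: A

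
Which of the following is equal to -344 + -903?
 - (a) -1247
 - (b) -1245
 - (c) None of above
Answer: a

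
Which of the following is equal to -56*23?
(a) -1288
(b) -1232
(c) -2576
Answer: a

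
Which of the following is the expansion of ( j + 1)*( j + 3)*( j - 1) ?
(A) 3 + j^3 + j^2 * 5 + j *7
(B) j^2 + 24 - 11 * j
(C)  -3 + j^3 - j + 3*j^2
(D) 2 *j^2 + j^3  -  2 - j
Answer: C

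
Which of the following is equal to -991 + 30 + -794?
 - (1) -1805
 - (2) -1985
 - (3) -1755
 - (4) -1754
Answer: 3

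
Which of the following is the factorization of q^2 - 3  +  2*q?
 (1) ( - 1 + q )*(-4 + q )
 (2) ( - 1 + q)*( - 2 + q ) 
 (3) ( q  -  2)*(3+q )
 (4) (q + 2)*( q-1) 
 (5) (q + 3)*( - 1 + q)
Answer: 5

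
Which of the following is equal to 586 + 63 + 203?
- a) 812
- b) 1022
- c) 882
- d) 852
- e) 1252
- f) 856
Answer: d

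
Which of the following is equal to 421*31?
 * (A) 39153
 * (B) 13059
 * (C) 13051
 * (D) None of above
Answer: C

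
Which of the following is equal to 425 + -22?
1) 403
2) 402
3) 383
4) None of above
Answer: 1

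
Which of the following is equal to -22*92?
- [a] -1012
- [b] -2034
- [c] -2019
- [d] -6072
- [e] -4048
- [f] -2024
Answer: f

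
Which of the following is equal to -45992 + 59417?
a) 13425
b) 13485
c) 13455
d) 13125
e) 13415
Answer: a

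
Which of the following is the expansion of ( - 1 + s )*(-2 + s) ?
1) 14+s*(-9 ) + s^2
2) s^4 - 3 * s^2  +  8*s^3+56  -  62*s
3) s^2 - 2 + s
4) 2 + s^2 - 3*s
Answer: 4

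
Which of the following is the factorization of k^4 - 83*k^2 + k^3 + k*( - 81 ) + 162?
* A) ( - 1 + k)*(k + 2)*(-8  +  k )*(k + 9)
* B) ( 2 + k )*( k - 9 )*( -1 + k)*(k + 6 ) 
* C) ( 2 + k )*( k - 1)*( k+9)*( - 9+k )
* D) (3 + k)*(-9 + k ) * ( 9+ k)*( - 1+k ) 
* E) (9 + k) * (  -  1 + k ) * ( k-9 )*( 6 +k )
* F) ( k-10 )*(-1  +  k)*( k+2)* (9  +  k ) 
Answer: C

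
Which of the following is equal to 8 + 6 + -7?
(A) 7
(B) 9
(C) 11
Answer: A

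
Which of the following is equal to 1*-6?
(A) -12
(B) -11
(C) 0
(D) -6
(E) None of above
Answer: D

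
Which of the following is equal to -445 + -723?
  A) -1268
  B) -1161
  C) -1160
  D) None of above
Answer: D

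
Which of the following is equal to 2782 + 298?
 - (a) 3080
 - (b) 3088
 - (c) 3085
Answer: a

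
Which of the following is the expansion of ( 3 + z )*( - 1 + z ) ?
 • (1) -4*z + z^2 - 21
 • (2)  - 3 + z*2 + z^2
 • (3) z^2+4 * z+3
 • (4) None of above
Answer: 2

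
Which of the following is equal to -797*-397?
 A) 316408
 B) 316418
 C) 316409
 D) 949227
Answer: C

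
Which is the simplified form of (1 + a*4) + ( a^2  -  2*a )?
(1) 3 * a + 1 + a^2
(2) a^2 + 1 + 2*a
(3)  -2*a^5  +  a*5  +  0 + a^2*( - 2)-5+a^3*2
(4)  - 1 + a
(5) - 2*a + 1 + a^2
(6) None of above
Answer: 2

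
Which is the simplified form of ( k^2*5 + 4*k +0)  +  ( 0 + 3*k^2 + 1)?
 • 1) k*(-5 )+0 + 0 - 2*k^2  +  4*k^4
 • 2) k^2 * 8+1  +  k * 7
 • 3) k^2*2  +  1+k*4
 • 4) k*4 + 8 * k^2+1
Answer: 4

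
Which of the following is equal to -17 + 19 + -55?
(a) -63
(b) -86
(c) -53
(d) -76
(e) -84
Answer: c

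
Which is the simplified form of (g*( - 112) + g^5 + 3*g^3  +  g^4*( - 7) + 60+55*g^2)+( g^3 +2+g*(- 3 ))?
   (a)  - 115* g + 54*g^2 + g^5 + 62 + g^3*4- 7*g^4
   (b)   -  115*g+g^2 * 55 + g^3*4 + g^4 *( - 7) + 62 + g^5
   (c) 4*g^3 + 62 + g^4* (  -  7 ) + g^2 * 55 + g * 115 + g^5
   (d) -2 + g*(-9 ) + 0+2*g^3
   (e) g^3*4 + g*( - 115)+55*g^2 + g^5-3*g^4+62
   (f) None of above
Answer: b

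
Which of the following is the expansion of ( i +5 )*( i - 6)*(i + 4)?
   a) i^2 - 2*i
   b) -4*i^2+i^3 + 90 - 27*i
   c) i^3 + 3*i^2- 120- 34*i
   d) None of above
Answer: c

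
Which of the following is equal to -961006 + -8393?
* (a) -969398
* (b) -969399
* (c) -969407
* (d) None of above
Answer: b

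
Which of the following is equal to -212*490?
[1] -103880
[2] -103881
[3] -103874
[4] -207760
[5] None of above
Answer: 1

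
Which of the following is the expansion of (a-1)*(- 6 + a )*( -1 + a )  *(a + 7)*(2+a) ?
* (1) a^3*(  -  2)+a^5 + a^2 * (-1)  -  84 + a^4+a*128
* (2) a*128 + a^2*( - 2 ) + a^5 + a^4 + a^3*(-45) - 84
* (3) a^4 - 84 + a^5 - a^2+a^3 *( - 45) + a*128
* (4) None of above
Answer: 3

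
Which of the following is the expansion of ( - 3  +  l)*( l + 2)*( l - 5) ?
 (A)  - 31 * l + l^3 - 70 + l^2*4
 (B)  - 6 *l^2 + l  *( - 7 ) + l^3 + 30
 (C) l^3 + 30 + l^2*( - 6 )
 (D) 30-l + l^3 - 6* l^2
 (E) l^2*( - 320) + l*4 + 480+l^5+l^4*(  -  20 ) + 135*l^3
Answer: D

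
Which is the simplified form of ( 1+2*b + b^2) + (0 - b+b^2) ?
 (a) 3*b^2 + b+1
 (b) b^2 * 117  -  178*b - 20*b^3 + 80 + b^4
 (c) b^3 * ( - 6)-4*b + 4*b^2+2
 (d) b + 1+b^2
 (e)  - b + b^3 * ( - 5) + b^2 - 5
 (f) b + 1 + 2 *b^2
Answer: f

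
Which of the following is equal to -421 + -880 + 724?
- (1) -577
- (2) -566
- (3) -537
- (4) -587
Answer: 1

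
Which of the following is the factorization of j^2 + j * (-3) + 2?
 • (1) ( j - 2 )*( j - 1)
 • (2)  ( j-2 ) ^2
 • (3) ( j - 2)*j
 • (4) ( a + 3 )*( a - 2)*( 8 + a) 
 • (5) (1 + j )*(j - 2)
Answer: 1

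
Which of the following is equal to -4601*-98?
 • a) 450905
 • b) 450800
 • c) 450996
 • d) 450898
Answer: d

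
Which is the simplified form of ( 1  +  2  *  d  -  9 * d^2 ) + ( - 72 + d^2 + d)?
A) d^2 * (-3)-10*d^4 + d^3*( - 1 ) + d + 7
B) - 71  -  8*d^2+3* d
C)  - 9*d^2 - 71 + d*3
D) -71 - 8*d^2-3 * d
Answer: B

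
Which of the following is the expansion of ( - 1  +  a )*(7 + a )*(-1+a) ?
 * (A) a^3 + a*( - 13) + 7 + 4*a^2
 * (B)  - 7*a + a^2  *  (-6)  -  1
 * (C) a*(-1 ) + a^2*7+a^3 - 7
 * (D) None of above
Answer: D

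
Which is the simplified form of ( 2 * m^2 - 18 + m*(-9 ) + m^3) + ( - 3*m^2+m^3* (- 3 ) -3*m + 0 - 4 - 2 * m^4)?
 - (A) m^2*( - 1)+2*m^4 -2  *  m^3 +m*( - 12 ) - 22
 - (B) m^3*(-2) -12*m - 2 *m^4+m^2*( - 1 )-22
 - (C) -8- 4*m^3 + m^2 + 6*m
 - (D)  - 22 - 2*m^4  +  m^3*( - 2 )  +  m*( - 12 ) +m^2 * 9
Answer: B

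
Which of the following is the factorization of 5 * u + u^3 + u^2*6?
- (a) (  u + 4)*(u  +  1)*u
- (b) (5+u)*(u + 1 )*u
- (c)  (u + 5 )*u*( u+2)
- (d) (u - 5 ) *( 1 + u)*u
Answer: b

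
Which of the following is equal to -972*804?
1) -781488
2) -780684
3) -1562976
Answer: 1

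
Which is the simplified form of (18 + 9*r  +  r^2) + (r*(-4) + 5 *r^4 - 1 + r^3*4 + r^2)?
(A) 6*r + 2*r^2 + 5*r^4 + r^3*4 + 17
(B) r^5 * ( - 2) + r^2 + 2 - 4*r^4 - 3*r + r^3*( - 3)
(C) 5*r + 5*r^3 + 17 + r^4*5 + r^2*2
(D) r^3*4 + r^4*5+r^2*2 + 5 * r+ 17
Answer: D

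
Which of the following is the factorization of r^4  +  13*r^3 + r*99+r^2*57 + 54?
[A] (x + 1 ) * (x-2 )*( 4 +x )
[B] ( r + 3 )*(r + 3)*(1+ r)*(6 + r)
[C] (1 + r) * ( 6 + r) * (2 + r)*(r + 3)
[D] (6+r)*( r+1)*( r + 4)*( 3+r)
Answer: B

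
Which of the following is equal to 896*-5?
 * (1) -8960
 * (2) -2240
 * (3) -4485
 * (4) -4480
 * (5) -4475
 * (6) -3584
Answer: 4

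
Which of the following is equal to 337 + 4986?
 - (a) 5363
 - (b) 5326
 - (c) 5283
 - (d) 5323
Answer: d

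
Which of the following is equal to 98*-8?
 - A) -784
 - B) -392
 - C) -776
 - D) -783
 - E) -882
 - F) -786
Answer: A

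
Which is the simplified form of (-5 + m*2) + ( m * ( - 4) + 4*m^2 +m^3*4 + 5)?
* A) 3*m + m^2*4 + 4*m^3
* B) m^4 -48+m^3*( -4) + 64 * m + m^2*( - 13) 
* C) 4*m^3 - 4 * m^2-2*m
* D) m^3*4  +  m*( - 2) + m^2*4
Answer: D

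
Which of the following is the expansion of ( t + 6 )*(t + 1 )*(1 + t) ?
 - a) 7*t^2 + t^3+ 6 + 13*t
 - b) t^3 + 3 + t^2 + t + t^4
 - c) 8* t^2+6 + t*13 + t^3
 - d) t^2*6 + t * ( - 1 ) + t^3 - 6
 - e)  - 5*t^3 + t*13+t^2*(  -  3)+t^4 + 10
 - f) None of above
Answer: c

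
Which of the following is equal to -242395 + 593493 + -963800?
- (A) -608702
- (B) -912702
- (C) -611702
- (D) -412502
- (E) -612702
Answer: E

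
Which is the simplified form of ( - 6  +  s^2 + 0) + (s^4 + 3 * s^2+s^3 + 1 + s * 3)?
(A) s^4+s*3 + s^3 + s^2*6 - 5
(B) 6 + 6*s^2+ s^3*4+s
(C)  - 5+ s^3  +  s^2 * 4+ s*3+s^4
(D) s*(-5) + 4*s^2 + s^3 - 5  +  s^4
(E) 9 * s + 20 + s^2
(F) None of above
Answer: C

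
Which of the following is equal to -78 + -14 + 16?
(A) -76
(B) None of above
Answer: A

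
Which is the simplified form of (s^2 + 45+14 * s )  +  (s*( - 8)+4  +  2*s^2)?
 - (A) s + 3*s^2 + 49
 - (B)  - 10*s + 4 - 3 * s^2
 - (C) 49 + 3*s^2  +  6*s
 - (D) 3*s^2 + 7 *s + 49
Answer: C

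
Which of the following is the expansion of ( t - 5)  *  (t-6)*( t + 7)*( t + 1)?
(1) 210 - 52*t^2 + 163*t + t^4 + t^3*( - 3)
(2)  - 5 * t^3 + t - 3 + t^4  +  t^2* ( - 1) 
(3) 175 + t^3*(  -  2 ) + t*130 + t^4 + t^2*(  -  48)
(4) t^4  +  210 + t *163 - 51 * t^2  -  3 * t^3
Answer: 4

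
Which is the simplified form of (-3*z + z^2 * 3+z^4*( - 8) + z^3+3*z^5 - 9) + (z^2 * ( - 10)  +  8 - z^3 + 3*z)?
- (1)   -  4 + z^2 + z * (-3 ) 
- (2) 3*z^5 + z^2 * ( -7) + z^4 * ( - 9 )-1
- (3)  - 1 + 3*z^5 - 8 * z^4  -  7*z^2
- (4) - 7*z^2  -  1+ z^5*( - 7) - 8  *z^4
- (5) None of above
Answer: 3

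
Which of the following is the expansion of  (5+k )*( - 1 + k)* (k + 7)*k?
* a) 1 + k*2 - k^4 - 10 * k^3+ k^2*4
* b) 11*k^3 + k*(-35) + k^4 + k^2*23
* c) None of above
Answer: b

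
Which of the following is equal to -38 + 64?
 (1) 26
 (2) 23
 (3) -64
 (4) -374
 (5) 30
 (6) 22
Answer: 1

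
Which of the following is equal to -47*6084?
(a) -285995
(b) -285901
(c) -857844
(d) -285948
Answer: d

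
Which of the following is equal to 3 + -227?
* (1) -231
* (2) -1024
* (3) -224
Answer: 3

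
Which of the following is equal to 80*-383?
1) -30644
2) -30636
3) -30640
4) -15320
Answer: 3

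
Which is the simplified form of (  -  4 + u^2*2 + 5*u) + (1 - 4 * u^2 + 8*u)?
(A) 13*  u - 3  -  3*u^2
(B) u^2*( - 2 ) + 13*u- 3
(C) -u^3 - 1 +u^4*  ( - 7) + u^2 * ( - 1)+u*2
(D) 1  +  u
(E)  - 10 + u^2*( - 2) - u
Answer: B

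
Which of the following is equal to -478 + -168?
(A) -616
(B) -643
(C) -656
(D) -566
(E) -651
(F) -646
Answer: F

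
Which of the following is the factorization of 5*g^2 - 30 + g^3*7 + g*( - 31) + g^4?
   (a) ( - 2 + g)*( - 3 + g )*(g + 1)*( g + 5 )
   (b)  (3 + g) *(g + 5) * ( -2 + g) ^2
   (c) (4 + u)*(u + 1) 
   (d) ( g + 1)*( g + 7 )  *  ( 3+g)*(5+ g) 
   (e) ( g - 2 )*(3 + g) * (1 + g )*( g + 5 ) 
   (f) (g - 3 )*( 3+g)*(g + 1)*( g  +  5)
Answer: e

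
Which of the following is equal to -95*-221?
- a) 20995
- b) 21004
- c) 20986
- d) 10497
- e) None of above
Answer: a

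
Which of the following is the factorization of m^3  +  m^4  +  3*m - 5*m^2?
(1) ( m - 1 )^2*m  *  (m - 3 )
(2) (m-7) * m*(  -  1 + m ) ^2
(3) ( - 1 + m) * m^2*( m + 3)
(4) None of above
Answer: 4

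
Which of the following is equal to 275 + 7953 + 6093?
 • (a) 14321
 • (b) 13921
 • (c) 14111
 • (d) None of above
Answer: a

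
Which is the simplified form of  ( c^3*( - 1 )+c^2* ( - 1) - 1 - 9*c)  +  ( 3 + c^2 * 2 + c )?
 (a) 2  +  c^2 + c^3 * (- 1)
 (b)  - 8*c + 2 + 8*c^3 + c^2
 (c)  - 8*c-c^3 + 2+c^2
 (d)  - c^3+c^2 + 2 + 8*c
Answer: c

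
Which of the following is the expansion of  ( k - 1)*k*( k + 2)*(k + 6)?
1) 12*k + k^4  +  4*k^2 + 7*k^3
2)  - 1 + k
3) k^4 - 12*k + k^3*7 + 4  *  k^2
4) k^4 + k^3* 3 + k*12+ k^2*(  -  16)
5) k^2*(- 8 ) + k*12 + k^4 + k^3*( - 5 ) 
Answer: 3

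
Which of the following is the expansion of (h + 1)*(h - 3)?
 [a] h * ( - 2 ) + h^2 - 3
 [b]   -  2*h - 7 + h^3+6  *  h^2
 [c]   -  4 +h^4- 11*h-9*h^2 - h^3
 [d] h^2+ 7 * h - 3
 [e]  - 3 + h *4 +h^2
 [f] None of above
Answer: a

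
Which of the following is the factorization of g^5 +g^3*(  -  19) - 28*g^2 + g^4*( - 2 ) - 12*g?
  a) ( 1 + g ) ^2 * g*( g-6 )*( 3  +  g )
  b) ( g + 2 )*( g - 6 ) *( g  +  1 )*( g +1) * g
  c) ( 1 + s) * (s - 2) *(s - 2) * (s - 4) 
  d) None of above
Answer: b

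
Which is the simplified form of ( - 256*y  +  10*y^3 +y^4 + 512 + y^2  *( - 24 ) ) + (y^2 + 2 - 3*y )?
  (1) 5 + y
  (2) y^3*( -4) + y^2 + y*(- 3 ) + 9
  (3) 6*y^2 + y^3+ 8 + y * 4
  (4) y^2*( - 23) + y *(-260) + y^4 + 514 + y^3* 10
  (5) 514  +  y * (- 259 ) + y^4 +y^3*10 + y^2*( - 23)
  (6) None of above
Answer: 5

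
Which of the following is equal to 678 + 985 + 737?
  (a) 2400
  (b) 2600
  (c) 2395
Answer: a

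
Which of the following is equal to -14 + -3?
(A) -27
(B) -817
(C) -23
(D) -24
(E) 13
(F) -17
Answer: F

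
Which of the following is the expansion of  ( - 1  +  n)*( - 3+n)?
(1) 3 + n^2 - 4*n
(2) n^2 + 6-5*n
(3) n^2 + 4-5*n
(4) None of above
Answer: 1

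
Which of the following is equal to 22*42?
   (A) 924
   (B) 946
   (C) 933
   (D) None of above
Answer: A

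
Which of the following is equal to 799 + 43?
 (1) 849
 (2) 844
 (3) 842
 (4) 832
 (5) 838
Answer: 3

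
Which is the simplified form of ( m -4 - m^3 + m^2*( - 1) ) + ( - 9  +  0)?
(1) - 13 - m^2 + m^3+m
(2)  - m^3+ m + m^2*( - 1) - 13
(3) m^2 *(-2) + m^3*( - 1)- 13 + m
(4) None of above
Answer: 2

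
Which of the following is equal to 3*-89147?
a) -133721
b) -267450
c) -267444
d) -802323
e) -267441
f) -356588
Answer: e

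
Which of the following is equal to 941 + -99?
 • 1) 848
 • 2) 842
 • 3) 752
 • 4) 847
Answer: 2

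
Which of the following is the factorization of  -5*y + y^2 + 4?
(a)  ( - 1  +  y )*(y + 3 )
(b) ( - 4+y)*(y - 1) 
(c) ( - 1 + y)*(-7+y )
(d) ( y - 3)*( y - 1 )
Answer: b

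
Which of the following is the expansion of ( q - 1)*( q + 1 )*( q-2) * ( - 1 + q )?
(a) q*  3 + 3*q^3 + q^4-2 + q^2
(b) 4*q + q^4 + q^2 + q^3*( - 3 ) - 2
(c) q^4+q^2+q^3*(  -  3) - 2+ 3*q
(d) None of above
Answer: c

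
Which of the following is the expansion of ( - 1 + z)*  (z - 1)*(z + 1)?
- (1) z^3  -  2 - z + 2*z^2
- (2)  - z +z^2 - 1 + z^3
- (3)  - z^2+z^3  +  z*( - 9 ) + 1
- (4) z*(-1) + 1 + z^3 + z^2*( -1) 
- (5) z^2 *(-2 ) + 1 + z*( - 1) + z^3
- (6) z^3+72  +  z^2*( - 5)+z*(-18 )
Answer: 4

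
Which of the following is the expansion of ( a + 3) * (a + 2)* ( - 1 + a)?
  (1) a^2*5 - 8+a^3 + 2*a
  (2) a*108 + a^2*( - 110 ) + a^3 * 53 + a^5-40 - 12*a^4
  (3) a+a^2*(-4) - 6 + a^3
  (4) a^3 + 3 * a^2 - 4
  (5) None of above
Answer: 5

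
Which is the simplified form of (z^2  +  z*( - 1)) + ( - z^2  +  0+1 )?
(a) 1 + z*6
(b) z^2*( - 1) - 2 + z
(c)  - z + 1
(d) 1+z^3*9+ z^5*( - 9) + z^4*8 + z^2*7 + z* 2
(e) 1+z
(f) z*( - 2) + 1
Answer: c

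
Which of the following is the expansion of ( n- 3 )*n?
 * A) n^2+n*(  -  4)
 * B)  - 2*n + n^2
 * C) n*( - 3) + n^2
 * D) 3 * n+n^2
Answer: C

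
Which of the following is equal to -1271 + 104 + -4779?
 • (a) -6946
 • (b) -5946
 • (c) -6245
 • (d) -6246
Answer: b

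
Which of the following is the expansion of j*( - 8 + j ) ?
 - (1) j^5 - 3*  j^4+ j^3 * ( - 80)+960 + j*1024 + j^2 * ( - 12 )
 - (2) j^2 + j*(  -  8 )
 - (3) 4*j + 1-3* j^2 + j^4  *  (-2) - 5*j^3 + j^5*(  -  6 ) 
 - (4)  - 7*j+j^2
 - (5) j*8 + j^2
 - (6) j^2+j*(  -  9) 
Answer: 2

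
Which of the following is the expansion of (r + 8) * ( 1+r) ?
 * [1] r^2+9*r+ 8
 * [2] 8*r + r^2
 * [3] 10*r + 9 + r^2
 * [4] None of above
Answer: 1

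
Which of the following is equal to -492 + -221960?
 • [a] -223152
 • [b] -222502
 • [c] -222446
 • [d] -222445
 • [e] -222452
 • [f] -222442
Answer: e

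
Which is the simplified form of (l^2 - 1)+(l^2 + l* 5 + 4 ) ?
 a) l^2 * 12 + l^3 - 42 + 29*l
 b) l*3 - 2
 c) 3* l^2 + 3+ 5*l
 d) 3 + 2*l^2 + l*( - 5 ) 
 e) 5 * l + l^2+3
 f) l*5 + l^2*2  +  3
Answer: f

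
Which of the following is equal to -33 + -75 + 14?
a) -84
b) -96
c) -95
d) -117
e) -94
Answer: e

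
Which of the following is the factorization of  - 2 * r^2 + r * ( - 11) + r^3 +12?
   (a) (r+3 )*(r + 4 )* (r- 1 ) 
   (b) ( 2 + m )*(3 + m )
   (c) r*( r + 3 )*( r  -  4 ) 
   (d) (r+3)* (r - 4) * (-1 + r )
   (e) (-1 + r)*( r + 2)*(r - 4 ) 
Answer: d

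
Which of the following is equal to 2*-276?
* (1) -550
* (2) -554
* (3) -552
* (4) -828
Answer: 3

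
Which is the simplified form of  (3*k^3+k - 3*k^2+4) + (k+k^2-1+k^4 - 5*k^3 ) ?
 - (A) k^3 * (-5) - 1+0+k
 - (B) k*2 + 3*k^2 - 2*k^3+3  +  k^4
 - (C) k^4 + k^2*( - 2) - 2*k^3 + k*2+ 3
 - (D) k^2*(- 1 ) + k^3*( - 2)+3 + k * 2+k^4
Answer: C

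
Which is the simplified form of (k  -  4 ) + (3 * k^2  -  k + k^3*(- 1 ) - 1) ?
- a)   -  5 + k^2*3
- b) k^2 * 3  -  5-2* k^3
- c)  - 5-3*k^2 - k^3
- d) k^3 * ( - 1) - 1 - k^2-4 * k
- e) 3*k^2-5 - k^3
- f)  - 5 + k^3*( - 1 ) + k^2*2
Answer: e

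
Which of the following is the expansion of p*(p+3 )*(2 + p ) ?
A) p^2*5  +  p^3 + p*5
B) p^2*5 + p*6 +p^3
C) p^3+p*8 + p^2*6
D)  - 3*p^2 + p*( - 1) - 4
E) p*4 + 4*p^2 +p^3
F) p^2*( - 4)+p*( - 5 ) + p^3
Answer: B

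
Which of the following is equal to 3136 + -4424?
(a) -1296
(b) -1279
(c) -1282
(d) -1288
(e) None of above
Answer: d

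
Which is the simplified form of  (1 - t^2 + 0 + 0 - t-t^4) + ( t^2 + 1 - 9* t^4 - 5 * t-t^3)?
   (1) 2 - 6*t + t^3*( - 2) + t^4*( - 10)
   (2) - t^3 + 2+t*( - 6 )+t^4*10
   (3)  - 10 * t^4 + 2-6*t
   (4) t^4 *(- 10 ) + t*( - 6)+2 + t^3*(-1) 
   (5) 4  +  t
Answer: 4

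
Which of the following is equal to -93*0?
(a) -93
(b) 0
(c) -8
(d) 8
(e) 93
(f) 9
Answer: b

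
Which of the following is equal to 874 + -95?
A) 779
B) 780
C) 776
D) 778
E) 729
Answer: A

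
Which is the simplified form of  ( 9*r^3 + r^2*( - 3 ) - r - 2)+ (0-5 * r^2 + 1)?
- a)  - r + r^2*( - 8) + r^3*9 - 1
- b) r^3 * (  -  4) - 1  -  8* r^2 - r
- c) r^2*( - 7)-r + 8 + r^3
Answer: a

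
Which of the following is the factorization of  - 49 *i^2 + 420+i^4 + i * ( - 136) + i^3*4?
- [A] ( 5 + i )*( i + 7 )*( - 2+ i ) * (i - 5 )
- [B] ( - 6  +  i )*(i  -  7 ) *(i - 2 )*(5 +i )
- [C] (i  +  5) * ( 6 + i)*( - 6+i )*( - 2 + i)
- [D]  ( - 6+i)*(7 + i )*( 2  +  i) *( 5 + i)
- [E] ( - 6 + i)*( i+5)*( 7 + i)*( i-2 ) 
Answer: E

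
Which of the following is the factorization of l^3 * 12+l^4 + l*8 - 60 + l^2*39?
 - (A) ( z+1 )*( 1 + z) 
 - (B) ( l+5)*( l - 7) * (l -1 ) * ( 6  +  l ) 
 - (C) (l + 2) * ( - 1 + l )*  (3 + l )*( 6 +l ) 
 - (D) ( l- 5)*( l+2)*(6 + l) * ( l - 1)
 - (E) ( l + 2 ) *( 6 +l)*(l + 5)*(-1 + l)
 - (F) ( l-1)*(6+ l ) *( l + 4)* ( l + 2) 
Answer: E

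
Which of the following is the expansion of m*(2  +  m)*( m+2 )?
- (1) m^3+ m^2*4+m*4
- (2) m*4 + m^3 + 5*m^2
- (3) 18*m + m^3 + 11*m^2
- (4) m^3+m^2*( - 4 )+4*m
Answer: 1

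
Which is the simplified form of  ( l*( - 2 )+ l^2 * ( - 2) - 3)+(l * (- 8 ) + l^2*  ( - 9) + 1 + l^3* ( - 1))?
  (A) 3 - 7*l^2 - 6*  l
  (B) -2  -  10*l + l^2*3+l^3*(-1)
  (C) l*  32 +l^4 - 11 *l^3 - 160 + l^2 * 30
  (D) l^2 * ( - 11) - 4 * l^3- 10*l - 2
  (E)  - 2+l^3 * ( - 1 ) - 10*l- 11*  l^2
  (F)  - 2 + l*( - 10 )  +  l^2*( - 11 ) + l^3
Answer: E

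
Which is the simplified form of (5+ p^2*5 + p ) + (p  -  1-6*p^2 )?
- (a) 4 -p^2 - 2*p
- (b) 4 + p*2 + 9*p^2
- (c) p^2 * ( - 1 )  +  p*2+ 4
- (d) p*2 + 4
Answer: c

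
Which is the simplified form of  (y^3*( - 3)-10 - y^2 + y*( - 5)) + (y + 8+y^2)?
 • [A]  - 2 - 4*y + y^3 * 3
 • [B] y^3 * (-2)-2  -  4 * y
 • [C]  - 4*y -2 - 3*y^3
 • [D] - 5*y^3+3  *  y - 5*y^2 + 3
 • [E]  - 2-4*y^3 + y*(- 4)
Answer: C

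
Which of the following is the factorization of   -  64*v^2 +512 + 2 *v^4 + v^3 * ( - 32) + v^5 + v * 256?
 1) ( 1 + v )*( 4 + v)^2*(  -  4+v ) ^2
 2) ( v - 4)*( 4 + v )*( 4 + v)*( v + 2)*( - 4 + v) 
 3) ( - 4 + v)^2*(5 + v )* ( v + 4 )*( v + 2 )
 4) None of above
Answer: 2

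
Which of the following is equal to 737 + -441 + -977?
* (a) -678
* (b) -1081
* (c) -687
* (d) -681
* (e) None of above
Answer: d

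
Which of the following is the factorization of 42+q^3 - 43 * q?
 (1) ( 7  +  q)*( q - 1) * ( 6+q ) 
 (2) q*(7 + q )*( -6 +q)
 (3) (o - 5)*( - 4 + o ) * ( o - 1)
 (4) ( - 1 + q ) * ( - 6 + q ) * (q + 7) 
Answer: 4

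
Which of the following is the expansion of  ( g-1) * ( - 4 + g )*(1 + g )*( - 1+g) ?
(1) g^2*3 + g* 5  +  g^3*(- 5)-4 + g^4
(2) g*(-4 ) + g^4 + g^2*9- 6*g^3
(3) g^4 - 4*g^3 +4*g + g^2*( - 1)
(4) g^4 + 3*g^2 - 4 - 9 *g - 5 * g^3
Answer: 1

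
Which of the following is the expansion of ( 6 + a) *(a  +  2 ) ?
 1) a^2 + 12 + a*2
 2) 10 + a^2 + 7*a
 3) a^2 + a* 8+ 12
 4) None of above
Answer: 3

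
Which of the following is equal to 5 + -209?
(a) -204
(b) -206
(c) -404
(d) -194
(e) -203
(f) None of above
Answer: a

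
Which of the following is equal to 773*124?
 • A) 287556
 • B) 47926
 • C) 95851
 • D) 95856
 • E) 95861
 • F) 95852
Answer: F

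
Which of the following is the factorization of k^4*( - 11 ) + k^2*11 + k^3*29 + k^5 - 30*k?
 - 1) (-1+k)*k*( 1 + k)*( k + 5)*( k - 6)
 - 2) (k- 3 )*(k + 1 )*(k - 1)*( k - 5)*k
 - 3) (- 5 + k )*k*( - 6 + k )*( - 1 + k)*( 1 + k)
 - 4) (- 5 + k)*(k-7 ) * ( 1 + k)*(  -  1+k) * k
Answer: 3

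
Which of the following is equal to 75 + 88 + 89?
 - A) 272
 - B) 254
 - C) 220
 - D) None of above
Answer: D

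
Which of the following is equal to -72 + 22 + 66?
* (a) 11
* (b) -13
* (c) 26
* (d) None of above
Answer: d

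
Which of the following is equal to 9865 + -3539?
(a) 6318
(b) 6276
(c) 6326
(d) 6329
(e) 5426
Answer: c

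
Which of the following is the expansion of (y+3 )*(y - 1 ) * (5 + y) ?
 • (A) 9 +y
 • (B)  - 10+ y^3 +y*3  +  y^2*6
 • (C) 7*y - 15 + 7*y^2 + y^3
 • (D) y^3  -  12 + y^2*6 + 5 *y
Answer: C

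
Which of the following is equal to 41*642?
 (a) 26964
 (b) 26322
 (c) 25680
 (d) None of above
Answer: b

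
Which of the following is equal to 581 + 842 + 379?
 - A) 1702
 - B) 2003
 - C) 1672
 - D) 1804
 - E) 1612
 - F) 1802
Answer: F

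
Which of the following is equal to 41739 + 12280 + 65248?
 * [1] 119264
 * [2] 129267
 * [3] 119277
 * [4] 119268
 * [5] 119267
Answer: 5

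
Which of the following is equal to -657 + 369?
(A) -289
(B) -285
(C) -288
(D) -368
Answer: C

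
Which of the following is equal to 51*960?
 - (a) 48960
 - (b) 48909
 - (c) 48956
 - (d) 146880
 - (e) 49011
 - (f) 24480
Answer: a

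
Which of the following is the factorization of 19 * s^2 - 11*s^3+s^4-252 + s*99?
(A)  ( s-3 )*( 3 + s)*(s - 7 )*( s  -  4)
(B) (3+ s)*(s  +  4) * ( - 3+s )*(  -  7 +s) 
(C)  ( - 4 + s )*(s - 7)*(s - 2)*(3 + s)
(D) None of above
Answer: A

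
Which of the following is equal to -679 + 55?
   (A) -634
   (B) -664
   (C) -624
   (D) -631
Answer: C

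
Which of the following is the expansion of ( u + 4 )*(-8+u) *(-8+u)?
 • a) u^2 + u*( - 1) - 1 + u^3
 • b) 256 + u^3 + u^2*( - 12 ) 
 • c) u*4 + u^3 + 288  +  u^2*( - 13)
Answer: b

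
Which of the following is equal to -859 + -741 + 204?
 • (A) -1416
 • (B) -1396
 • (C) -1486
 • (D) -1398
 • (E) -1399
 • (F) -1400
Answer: B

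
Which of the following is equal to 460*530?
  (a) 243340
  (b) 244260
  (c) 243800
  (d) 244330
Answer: c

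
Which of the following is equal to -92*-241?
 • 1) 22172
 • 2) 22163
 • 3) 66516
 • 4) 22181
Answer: 1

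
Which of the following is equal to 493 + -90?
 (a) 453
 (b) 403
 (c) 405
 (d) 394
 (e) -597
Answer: b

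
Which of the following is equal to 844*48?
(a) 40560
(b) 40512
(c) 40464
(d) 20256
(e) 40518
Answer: b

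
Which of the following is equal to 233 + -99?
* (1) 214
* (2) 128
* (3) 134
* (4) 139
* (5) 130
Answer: 3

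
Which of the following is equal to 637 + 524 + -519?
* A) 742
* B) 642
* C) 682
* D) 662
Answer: B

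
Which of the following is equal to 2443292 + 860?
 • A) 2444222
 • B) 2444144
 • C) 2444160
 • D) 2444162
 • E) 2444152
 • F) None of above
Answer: E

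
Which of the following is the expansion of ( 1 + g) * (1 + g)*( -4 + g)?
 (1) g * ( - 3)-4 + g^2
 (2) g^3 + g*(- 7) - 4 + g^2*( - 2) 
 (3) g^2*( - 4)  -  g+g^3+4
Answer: 2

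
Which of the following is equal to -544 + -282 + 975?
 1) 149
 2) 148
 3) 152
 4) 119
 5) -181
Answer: 1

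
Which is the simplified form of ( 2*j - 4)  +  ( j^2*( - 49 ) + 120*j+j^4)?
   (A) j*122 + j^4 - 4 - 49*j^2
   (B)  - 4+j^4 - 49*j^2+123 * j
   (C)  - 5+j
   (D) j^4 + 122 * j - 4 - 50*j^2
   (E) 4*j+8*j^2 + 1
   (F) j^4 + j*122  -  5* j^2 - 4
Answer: A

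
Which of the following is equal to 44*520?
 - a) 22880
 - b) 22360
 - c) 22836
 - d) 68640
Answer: a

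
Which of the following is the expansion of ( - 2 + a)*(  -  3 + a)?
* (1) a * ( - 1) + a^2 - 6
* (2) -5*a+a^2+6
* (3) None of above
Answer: 2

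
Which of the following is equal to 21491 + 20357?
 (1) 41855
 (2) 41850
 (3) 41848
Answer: 3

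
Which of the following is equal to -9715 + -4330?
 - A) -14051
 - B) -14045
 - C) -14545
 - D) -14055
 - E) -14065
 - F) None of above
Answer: B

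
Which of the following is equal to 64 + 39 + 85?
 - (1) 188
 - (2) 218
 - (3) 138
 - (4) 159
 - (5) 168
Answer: 1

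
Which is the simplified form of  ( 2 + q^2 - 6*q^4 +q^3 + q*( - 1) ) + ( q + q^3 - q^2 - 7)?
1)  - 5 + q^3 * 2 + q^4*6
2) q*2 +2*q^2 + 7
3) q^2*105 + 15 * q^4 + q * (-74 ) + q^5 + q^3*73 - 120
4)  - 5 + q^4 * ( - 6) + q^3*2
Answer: 4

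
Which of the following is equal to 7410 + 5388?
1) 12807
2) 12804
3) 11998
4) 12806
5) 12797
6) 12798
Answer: 6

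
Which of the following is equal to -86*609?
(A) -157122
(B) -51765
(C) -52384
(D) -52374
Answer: D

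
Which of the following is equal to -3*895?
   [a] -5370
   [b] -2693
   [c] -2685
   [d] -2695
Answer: c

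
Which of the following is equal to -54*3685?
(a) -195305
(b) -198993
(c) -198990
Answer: c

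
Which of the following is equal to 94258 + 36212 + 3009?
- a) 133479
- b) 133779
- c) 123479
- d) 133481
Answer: a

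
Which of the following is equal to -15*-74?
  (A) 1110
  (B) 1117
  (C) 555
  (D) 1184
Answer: A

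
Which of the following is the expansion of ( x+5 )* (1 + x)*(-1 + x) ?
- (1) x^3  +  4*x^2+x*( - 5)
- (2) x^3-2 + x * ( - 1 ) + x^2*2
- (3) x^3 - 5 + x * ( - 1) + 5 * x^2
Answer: 3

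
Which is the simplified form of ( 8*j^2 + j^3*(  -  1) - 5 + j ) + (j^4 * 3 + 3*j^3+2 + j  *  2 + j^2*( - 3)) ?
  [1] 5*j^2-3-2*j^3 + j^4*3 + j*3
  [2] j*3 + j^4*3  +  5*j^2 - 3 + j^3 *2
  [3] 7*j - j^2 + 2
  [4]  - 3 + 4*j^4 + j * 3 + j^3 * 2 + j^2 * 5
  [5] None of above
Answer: 2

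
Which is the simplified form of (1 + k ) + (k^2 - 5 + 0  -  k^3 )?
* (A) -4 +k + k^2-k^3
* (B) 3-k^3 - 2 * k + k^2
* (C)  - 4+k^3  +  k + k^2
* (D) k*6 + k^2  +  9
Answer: A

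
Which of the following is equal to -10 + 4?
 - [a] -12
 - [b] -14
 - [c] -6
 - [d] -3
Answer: c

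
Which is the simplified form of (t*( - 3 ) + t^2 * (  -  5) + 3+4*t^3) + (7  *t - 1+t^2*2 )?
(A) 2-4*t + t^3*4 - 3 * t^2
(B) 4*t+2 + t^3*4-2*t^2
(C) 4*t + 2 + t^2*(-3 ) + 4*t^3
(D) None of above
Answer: C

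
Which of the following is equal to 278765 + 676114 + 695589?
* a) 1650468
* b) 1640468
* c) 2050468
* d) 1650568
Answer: a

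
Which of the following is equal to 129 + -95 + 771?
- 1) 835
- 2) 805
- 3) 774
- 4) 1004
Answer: 2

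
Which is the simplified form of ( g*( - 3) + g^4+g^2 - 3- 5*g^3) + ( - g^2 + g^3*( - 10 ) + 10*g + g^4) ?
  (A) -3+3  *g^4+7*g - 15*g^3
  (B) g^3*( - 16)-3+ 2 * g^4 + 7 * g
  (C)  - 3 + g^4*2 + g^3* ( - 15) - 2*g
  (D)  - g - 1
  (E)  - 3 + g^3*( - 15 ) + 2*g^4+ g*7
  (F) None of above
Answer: E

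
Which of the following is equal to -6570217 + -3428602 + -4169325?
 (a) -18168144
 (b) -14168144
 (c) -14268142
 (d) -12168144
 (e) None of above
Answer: b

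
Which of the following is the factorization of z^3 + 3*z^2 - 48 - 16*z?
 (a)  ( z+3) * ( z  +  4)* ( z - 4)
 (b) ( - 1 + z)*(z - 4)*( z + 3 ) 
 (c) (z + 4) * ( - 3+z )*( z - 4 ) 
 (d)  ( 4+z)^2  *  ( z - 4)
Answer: a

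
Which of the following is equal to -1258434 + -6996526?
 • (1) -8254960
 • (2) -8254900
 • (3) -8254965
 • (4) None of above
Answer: 1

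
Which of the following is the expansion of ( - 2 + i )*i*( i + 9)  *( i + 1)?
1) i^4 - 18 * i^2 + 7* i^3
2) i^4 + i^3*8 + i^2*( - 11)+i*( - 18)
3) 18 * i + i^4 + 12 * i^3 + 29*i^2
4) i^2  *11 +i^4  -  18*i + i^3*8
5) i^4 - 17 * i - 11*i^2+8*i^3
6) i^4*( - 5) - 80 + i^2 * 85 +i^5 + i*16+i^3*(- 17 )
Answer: 2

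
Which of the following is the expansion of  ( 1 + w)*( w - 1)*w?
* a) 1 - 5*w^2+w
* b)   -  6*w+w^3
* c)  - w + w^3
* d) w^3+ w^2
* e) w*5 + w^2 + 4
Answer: c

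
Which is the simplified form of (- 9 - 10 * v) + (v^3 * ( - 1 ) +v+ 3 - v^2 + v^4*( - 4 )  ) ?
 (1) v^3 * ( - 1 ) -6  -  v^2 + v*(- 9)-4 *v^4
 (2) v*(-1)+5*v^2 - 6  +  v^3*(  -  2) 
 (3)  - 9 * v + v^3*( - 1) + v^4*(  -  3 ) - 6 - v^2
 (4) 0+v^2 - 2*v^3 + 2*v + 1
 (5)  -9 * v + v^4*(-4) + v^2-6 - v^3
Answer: 1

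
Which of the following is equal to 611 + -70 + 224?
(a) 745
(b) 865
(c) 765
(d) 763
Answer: c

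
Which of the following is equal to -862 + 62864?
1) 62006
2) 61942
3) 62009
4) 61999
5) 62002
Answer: 5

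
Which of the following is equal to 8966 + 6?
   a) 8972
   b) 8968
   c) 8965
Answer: a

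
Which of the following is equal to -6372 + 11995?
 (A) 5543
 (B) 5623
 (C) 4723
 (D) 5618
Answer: B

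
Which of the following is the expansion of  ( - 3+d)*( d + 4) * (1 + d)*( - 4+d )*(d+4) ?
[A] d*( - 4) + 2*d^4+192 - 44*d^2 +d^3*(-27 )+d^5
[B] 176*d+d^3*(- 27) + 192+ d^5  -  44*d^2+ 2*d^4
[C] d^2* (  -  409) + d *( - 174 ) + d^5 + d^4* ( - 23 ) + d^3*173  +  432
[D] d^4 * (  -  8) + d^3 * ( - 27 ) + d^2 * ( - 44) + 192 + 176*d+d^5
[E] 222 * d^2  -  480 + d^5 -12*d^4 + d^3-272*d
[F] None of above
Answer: B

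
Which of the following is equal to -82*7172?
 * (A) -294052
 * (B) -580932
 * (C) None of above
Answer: C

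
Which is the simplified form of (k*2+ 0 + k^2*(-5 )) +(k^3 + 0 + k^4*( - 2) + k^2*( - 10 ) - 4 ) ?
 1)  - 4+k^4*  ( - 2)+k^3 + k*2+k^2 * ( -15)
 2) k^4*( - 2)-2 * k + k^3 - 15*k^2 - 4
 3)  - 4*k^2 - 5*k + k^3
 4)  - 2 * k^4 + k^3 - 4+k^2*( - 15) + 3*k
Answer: 1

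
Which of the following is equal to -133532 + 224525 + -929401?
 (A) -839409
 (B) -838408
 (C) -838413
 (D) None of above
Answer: B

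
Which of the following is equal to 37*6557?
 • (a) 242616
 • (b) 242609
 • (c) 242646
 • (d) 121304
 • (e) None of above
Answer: b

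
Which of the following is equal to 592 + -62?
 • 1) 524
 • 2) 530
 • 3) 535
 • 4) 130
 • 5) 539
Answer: 2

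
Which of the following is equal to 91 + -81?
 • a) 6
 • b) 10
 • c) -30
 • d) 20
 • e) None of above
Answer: b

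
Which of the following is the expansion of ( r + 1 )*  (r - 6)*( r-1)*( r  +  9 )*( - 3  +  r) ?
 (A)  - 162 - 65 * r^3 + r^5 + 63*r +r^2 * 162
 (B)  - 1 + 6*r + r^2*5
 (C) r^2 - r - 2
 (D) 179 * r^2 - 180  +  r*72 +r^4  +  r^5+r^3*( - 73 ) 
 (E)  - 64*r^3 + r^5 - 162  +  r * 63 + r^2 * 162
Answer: E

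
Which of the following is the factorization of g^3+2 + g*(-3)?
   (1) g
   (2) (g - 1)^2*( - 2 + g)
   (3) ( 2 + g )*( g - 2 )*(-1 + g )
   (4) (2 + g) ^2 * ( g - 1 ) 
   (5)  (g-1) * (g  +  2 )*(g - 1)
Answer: 5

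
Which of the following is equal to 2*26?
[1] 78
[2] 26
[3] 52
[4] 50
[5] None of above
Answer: 3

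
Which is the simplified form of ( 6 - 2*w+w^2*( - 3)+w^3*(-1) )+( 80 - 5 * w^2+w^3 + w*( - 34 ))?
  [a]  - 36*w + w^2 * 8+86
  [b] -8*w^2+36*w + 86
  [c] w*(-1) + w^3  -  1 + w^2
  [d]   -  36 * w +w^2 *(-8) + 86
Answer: d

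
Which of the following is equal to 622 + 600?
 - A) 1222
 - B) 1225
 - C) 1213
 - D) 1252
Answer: A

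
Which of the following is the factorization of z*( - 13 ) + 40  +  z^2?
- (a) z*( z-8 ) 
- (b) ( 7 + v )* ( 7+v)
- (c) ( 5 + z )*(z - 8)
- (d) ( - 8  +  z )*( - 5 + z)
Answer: d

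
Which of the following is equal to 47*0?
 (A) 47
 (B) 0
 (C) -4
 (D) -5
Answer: B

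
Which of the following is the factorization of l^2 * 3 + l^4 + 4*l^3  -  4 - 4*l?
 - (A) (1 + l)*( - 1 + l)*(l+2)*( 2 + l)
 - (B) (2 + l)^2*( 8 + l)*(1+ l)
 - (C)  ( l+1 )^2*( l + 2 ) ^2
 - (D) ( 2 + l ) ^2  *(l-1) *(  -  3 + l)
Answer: A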